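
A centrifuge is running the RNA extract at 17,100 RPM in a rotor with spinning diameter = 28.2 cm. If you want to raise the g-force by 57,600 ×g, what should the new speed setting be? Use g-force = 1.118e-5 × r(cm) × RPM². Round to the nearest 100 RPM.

r = 28.2 / 2 = 14.1 cm
Current RCF = 1.118 × 10⁻⁵ × 14.1 × (17100)² = 1.118 × 10⁻⁵ × 14.1 × 292,410,000 ≈ 46,094.9 × g
Target RCF = 46,094.9 + 57,600 = 103,694.9 × g
N² = 103,694.9 / (15.7638 × 10⁻⁵) = 657,803,956
N ≈ √657,803,956 ≈ 25,647.7

N₂ ≈ 25600 RPM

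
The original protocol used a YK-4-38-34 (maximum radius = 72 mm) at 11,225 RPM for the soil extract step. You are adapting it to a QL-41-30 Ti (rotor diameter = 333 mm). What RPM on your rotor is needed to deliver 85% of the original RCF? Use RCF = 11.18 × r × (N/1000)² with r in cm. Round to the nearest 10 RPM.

≈ 6810 RPM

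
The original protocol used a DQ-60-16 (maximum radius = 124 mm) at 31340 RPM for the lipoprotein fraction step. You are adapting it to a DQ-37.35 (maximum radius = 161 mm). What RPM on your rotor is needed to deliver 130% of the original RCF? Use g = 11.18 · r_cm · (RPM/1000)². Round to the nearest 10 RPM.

Original rotor: r = 124 mm = 12.4 cm
RCF_original = 11.18 × 12.4 × (31.34)² = 11.18 × 12.4 × 982.1956 ≈ 136,163.7 × g
Target RCF = 1.3 × 136,163.7 ≈ 177,012.8 × g
Your rotor: r = 161 mm = 16.1 cm
177,012.8 = 11.18 × 16.1 × (N/1000)²
(N/1000)² = 177,012.8 / 179.998 = 983.4154
N = 1000 × √983.4154 ≈ 31,359.5

≈ 31360 RPM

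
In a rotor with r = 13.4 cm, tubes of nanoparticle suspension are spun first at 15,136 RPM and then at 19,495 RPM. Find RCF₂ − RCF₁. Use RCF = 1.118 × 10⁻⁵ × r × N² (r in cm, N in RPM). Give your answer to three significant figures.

22600 ×g

RCF₁ = 1.118 × 10⁻⁵ × 13.4 × (15136)² = 1.118 × 10⁻⁵ × 13.4 × 229,098,496 ≈ 34,321.7 × g
RCF₂ = 1.118 × 10⁻⁵ × 13.4 × (19495)² = 1.118 × 10⁻⁵ × 13.4 × 380,055,025 ≈ 56,936.8 × g
Increase = 56,936.8 − 34,321.7 = 22,615.1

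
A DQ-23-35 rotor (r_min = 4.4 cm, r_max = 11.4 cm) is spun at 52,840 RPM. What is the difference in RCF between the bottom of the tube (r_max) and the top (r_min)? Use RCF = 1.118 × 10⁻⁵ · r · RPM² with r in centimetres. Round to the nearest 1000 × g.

RCF_max = 1.118 × 10⁻⁵ × 11.4 × (52840)² = 1.118 × 10⁻⁵ × 11.4 × 2,792,065,600 ≈ 355,854.3 × g
RCF_min = 1.118 × 10⁻⁵ × 4.4 × (52840)² = 1.118 × 10⁻⁵ × 4.4 × 2,792,065,600 ≈ 137,347.3 × g
ΔRCF = 355,854.3 − 137,347.3 = 218,507

≈ 219000 g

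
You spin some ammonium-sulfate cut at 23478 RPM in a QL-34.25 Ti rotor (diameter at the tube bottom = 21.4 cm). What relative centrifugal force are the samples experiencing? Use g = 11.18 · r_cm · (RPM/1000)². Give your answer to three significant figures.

≈ 65900 × g

r = 21.4 / 2 = 10.7 cm
RCF = 11.18 × 10.7 × (23.478)² = 11.18 × 10.7 × 551.216484 ≈ 65,939.8 × g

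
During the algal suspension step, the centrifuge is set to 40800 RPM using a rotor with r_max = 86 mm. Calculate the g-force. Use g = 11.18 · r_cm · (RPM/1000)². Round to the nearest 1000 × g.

r = 86 mm = 8.6 cm
RCF = 11.18 × 8.6 × (40.8)² = 11.18 × 8.6 × 1,664.64 ≈ 160,051.8 × g

160000 ×g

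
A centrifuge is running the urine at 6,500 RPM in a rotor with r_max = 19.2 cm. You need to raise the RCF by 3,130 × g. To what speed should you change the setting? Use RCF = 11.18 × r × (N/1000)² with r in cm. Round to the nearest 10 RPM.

7540 RPM

Current RCF = 11.18 × 19.2 × (6.5)² = 11.18 × 19.2 × 42.25 ≈ 9,069.2 × g
Target RCF = 9,069.2 + 3,130 = 12,199.2 × g
(N/1000)² = 12,199.2 / 214.656 = 56.8314
N = 1000 × √56.8314 ≈ 7,538.7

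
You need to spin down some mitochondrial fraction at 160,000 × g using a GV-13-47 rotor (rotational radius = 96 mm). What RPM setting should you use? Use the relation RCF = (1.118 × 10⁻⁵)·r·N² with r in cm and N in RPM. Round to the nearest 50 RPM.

r = 96 mm = 9.6 cm
160,000 = 1.118 × 10⁻⁵ × 9.6 × N²
N² = 160,000 / (10.7328 × 10⁻⁵) = 1,490,757,305
N ≈ √1,490,757,305 ≈ 38,610.3

≈ 38600 RPM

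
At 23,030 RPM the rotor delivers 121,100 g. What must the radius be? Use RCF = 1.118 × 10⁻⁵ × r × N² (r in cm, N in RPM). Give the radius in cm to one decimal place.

r ≈ 20.4 cm

RCF = 1.118 × 10⁻⁵ × r × N²
121100 = 1.118 × 10⁻⁵ × r × (23030)²
r = 121100 / (1.118 × 10⁻⁵ × 530,380,900) = 121100 / 5929.658 ≈ 20.423 cm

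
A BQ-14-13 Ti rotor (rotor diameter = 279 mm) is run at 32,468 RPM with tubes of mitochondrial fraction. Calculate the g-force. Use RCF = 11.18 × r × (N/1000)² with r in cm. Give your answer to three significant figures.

r = 279 mm / 2 = 139.5 mm = 13.95 cm
RCF = 11.18 × 13.95 × (32.468)² = 11.18 × 13.95 × 1,054.171024 ≈ 164,409.6 × g

RCF ≈ 164000 g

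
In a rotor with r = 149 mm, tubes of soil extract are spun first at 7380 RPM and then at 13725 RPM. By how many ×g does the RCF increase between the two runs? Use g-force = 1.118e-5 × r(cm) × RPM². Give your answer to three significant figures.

r = 149 mm = 14.9 cm
RCF₁ = 1.118 × 10⁻⁵ × 14.9 × (7380)² = 1.118 × 10⁻⁵ × 14.9 × 54,464,400 ≈ 9,072.8 × g
RCF₂ = 1.118 × 10⁻⁵ × 14.9 × (13725)² = 1.118 × 10⁻⁵ × 14.9 × 188,375,625 ≈ 31,380 × g
Increase = 31,380 − 9,072.8 = 22,307.2

≈ 22300 ×g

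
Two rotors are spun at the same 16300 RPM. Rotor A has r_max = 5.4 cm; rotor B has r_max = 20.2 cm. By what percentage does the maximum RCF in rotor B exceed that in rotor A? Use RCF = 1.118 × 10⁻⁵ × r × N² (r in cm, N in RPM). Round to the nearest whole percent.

274%

At equal RPM, RCF scales linearly with r: ratio = 20.2 / 5.4 = 3.7407.
So rotor B delivers 274.1% more g-force.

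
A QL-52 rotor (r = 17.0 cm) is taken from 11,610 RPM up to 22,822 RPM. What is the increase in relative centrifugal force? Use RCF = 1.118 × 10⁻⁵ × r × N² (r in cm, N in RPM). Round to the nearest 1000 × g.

RCF₁ = 1.118 × 10⁻⁵ × 17 × (11610)² = 1.118 × 10⁻⁵ × 17 × 134,792,100 ≈ 25,618.6 × g
RCF₂ = 1.118 × 10⁻⁵ × 17 × (22822)² = 1.118 × 10⁻⁵ × 17 × 520,843,684 ≈ 98,991.6 × g
Increase = 98,991.6 − 25,618.6 = 73,373

73000 ×g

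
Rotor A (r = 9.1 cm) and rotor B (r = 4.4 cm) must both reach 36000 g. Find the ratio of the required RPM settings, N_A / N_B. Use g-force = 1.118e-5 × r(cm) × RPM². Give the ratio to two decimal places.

0.70

At fixed RCF, N ∝ 1/√r, so N_A/N_B = √(r_B/r_A) = √(4.4/9.1) = √0.483516 = 0.6954.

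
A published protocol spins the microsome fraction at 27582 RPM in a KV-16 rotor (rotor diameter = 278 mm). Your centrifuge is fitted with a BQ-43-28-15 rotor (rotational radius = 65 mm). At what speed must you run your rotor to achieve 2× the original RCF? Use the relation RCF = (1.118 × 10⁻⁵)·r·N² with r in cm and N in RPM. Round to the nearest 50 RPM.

57050 RPM

Original rotor: r = 278 mm / 2 = 139 mm = 13.9 cm
RCF_original = 1.118 × 10⁻⁵ × 13.9 × (27582)² = 1.118 × 10⁻⁵ × 13.9 × 760,766,724 ≈ 118,224.7 × g
Target RCF = 2 × 118,224.7 ≈ 236,449.4 × g
Your rotor: r = 65 mm = 6.5 cm
236,449.4 = 1.118 × 10⁻⁵ × 6.5 × N²
N² = 236,449.4 / (7.267 × 10⁻⁵) = 3,253,741,571
N ≈ √3,253,741,571 ≈ 57,041.6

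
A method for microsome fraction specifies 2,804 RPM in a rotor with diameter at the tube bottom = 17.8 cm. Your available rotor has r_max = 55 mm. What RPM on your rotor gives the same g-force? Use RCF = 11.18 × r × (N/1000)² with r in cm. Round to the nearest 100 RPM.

Original rotor: r = 17.8 / 2 = 8.9 cm
RCF = 11.18 × r × (N/1000)²
RCF_original = 11.18 × 8.9 × (2.804)² = 11.18 × 8.9 × 7.862416 ≈ 782.3 × g
Your rotor: r = 55 mm = 5.5 cm
782.3 = 11.18 × 5.5 × (N/1000)²
(N/1000)² = 782.3 / 61.49 = 12.72239
N = 1000 × √12.72239 ≈ 3,566.8

3600 RPM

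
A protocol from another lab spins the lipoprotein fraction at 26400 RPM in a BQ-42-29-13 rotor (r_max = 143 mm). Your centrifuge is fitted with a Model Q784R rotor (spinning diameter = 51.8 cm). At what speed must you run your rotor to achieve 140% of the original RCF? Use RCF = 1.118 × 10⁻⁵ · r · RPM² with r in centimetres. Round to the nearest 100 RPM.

≈ 23200 RPM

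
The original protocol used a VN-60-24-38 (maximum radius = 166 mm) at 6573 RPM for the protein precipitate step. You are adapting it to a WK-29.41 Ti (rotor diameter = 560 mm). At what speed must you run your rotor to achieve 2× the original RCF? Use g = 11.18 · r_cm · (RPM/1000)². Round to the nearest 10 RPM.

≈ 7160 RPM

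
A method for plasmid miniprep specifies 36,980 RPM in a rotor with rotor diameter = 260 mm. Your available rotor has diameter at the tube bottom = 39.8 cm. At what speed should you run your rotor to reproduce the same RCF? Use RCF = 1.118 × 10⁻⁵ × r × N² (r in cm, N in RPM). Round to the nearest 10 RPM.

≈ 29890 RPM

Original rotor: r = 260 mm / 2 = 130 mm = 13 cm
RCF = 1.118 × 10⁻⁵ × r × N²
RCF_original = 1.118 × 10⁻⁵ × 13 × (36980)² = 1.118 × 10⁻⁵ × 13 × 1,367,520,400 ≈ 198,755.4 × g
Your rotor: r = 39.8 / 2 = 19.9 cm
198,755.4 = 1.118 × 10⁻⁵ × 19.9 × N²
N² = 198,755.4 / (22.2482 × 10⁻⁵) = 893,354,968
N ≈ √893,354,968 ≈ 29,889.0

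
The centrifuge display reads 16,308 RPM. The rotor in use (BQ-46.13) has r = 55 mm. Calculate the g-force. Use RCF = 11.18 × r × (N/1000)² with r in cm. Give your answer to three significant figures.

16400 × g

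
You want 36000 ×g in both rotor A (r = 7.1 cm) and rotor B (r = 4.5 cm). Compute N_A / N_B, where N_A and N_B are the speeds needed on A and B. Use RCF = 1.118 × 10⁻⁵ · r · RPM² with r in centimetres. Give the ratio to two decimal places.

At fixed RCF, N ∝ 1/√r, so N_A/N_B = √(r_B/r_A) = √(4.5/7.1) = √0.633803 = 0.7961.

0.80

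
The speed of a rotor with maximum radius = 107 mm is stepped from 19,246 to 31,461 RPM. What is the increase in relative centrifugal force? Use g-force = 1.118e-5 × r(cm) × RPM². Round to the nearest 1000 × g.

≈ 74000 x g

r = 107 mm = 10.7 cm
RCF₁ = 1.118 × 10⁻⁵ × 10.7 × (19246)² = 1.118 × 10⁻⁵ × 10.7 × 370,408,516 ≈ 44,310.5 × g
RCF₂ = 1.118 × 10⁻⁵ × 10.7 × (31461)² = 1.118 × 10⁻⁵ × 10.7 × 989,794,521 ≈ 118,405.2 × g
Increase = 118,405.2 − 44,310.5 = 74,094.7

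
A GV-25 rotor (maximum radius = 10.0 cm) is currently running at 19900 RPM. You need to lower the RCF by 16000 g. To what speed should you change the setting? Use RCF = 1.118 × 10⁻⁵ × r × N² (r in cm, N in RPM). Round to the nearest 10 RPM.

N₂ ≈ 15900 RPM

Current RCF = 1.118 × 10⁻⁵ × 10 × (19900)² = 1.118 × 10⁻⁵ × 10 × 396,010,000 ≈ 44,273.9 × g
Target RCF = 44,273.9 − 16,000 = 28,273.9 × g
N² = 28,273.9 / (11.18 × 10⁻⁵) = 252,897,138
N ≈ √252,897,138 ≈ 15,902.7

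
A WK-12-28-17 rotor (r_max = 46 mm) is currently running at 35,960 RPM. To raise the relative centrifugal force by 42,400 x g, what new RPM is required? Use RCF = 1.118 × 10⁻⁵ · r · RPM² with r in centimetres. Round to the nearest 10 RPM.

46020 RPM

r = 46 mm = 4.6 cm
Current RCF = 1.118 × 10⁻⁵ × 4.6 × (35960)² = 1.118 × 10⁻⁵ × 4.6 × 1,293,121,600 ≈ 66,502.7 × g
Target RCF = 66,502.7 + 42,400 = 108,902.7 × g
N² = 108,902.7 / (5.1428 × 10⁻⁵) = 2,117,576,029
N ≈ √2,117,576,029 ≈ 46,017.1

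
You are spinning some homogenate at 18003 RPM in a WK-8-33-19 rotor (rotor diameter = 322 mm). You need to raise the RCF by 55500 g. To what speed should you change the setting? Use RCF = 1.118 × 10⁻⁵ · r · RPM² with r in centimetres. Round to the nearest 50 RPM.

25150 RPM

r = 322 mm / 2 = 161 mm = 16.1 cm
Current RCF = 1.118 × 10⁻⁵ × 16.1 × (18003)² = 1.118 × 10⁻⁵ × 16.1 × 324,108,009 ≈ 58,338.8 × g
Target RCF = 58,338.8 + 55,500 = 113,838.8 × g
N² = 113,838.8 / (17.9998 × 10⁻⁵) = 632,444,805
N ≈ √632,444,805 ≈ 25,148.5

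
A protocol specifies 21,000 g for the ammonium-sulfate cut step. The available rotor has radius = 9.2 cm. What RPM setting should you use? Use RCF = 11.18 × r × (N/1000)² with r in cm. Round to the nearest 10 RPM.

21,000 = 11.18 × 9.2 × (N/1000)²
(N/1000)² = 21,000 / 102.856 = 204.1689
N = 1000 × √204.1689 ≈ 14,288.8

14290 RPM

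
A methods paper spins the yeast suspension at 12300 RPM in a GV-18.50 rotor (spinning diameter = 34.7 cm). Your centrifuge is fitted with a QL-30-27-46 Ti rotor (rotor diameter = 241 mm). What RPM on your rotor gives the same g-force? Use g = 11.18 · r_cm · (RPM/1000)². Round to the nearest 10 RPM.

14760 RPM

Original rotor: r = 34.7 / 2 = 17.35 cm
RCF = 11.18 × r × (N/1000)²
RCF_original = 11.18 × 17.35 × (12.3)² = 11.18 × 17.35 × 151.29 ≈ 29,346.2 × g
Your rotor: r = 241 mm / 2 = 120.5 mm = 12.05 cm
29,346.2 = 11.18 × 12.05 × (N/1000)²
(N/1000)² = 29,346.2 / 134.719 = 217.8327
N = 1000 × √217.8327 ≈ 14,759.2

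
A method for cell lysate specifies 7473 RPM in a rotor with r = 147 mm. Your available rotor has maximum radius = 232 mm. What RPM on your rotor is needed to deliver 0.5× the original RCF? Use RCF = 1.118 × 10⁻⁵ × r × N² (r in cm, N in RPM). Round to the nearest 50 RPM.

≈ 4200 RPM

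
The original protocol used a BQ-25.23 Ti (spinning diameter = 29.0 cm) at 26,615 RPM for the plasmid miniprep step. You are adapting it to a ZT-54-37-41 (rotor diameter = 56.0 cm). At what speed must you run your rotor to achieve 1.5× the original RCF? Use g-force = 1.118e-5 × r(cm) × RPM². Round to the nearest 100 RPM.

≈ 23500 RPM

Original rotor: r = 29.0 / 2 = 14.5 cm
RCF_original = 1.118 × 10⁻⁵ × 14.5 × (26615)² = 1.118 × 10⁻⁵ × 14.5 × 708,358,225 ≈ 114,832 × g
Target RCF = 1.5 × 114,832 ≈ 172,248 × g
Your rotor: r = 56.0 / 2 = 28 cm
172,248 = 1.118 × 10⁻⁵ × 28 × N²
N² = 172,248 / (31.304 × 10⁻⁵) = 550,242,780
N ≈ √550,242,780 ≈ 23,457.3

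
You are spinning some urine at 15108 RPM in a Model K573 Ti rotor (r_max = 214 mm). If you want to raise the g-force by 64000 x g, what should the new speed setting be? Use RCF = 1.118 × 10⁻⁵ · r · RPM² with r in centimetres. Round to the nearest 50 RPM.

r = 214 mm = 21.4 cm
Current RCF = 1.118 × 10⁻⁵ × 21.4 × (15108)² = 1.118 × 10⁻⁵ × 21.4 × 228,251,664 ≈ 54,609.7 × g
Target RCF = 54,609.7 + 64,000 = 118,609.7 × g
N² = 118,609.7 / (23.9252 × 10⁻⁵) = 495,752,178
N ≈ √495,752,178 ≈ 22,265.5

≈ 22250 RPM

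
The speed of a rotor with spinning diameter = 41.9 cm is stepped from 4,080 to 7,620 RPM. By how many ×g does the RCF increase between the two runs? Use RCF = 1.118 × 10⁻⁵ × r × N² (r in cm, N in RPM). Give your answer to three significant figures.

≈ 9700 ×g

r = 41.9 / 2 = 20.95 cm
RCF₁ = 1.118 × 10⁻⁵ × 20.95 × (4080)² = 1.118 × 10⁻⁵ × 20.95 × 16,646,400 ≈ 3,898.9 × g
RCF₂ = 1.118 × 10⁻⁵ × 20.95 × (7620)² = 1.118 × 10⁻⁵ × 20.95 × 58,064,400 ≈ 13,599.9 × g
Increase = 13,599.9 − 3,898.9 = 9,701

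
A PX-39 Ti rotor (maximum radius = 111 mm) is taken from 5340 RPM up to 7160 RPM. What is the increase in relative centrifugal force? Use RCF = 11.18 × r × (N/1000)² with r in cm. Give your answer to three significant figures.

≈ 2820 x g

r = 111 mm = 11.1 cm
RCF₁ = 11.18 × 11.1 × (5.34)² = 11.18 × 11.1 × 28.5156 ≈ 3,538.7 × g
RCF₂ = 11.18 × 11.1 × (7.16)² = 11.18 × 11.1 × 51.2656 ≈ 6,362 × g
Increase = 6,362 − 3,538.7 = 2,823.3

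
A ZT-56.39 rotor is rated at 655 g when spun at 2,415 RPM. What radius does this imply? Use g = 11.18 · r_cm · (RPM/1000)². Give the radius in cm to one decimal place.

655 = 11.18 × r × (2.415)²
r = 655 / (11.18 × 5.832225) = 655 / 65.20428 ≈ 10.045 cm

r ≈ 10.0 cm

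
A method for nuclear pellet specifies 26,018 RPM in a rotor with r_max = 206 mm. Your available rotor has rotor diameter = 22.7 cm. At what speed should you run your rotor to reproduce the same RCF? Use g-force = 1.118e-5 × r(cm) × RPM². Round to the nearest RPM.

35052 RPM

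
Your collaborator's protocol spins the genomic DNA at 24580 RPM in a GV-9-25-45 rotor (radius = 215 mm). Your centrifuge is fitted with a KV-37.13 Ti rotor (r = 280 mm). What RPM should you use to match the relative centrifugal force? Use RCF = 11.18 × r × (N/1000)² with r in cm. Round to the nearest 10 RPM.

21540 RPM

Original rotor: r = 215 mm = 21.5 cm
RCF_original = 11.18 × 21.5 × (24.58)² = 11.18 × 21.5 × 604.1764 ≈ 145,225.9 × g
Your rotor: r = 280 mm = 28.0 cm
145,225.9 = 11.18 × 28 × (N/1000)²
(N/1000)² = 145,225.9 / 313.04 = 463.9212
N = 1000 × √463.9212 ≈ 21,538.8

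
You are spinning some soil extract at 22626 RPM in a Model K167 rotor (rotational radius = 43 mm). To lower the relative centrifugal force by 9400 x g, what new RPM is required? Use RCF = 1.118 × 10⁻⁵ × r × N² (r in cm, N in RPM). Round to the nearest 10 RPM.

r = 43 mm = 4.3 cm
Current RCF = 1.118 × 10⁻⁵ × 4.3 × (22626)² = 1.118 × 10⁻⁵ × 4.3 × 511,935,876 ≈ 24,610.8 × g
Target RCF = 24,610.8 − 9,400 = 15,210.8 × g
N² = 15,210.8 / (4.8074 × 10⁻⁵) = 316,403,877
N ≈ √316,403,877 ≈ 17,787.7

≈ 17790 RPM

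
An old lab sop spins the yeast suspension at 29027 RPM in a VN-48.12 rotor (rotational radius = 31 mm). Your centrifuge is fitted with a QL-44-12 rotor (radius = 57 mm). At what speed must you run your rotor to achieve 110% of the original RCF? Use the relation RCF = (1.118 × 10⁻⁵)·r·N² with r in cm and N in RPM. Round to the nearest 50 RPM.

≈ 22450 RPM

Original rotor: r = 31 mm = 3.1 cm
RCF_original = 1.118 × 10⁻⁵ × 3.1 × (29027)² = 1.118 × 10⁻⁵ × 3.1 × 842,566,729 ≈ 29,201.7 × g
Target RCF = 1.1 × 29,201.7 ≈ 32,121.9 × g
Your rotor: r = 57 mm = 5.7 cm
32,121.9 = 1.118 × 10⁻⁵ × 5.7 × N²
N² = 32,121.9 / (6.3726 × 10⁻⁵) = 504,062,706
N ≈ √504,062,706 ≈ 22,451.3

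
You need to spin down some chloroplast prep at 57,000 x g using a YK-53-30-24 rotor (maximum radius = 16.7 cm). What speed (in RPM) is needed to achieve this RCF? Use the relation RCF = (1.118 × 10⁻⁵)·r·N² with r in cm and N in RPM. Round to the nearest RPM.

N ≈ 17473 RPM

57,000 = 1.118 × 10⁻⁵ × 16.7 × N²
N² = 57,000 / (18.6706 × 10⁻⁵) = 305,292,813
N ≈ √305,292,813 ≈ 17,472.6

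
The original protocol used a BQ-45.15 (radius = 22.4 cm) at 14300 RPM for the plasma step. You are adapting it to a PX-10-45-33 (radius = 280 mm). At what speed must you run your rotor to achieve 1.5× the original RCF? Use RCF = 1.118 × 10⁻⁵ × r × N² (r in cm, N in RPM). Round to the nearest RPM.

RCF_original = 1.118 × 10⁻⁵ × 22.4 × (14300)² = 1.118 × 10⁻⁵ × 22.4 × 204,490,000 ≈ 51,210.8 × g
Target RCF = 1.5 × 51,210.8 ≈ 76,816.2 × g
Your rotor: r = 280 mm = 28.0 cm
76,816.2 = 1.118 × 10⁻⁵ × 28 × N²
N² = 76,816.2 / (31.304 × 10⁻⁵) = 245,387,810
N ≈ √245,387,810 ≈ 15,664.9

15665 RPM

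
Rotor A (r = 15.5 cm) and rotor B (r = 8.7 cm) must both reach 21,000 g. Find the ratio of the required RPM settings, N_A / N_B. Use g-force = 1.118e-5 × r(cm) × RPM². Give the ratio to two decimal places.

0.75

At fixed RCF, N ∝ 1/√r, so N_A/N_B = √(r_B/r_A) = √(8.7/15.5) = √0.561290 = 0.7492.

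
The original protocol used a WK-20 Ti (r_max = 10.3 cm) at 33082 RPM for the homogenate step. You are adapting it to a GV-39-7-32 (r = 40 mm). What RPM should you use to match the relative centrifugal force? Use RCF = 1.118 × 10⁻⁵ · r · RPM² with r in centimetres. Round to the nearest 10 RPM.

RCF_original = 1.118 × 10⁻⁵ × 10.3 × (33082)² = 1.118 × 10⁻⁵ × 10.3 × 1,094,418,724 ≈ 126,026.7 × g
Your rotor: r = 40 mm = 4.0 cm
126,026.7 = 1.118 × 10⁻⁵ × 4 × N²
N² = 126,026.7 / (4.472 × 10⁻⁵) = 2,818,128,354
N ≈ √2,818,128,354 ≈ 53,086.0

53090 RPM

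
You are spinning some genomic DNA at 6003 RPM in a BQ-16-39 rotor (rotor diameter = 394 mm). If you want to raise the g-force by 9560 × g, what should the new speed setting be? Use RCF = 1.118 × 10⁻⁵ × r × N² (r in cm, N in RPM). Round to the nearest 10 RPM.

N₂ ≈ 8910 RPM

r = 394 mm / 2 = 197 mm = 19.7 cm
Current RCF = 1.118 × 10⁻⁵ × 19.7 × (6003)² = 1.118 × 10⁻⁵ × 19.7 × 36,036,009 ≈ 7,936.8 × g
Target RCF = 7,936.8 + 9,560 = 17,496.8 × g
N² = 17,496.8 / (22.0246 × 10⁻⁵) = 79,442,078
N ≈ √79,442,078 ≈ 8,913.0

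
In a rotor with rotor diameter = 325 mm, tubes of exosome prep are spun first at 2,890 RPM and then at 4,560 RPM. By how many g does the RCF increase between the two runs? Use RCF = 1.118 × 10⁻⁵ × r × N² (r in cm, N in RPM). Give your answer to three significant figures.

2260 g

r = 325 mm / 2 = 162.5 mm = 16.25 cm
RCF₁ = 1.118 × 10⁻⁵ × 16.25 × (2890)² = 1.118 × 10⁻⁵ × 16.25 × 8,352,100 ≈ 1,517.4 × g
RCF₂ = 1.118 × 10⁻⁵ × 16.25 × (4560)² = 1.118 × 10⁻⁵ × 16.25 × 20,793,600 ≈ 3,777.7 × g
Increase = 3,777.7 − 1,517.4 = 2,260.3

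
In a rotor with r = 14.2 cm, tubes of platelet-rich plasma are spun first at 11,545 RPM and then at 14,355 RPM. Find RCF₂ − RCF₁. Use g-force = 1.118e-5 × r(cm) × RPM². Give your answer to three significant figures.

RCF₁ = 1.118 × 10⁻⁵ × 14.2 × (11545)² = 1.118 × 10⁻⁵ × 14.2 × 133,287,025 ≈ 21,160.1 × g
RCF₂ = 1.118 × 10⁻⁵ × 14.2 × (14355)² = 1.118 × 10⁻⁵ × 14.2 × 206,066,025 ≈ 32,714.2 × g
Increase = 32,714.2 − 21,160.1 = 11,554.1

11600 g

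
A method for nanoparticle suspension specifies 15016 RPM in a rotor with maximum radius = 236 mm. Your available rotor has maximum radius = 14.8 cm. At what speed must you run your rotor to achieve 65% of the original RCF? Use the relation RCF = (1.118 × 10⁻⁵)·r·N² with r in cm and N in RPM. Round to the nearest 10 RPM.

≈ 15290 RPM

Original rotor: r = 236 mm = 23.6 cm
RCF_original = 1.118 × 10⁻⁵ × 23.6 × (15016)² = 1.118 × 10⁻⁵ × 23.6 × 225,480,256 ≈ 59,492.5 × g
Target RCF = 0.65 × 59,492.5 ≈ 38,670.1 × g
38,670.1 = 1.118 × 10⁻⁵ × 14.8 × N²
N² = 38,670.1 / (16.5464 × 10⁻⁵) = 233,707,030
N ≈ √233,707,030 ≈ 15,287.5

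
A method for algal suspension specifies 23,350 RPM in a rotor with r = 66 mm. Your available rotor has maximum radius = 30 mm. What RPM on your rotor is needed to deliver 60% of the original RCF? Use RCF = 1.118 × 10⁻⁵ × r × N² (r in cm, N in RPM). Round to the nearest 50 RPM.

Original rotor: r = 66 mm = 6.6 cm
RCF_original = 1.118 × 10⁻⁵ × 6.6 × (23350)² = 1.118 × 10⁻⁵ × 6.6 × 545,222,500 ≈ 40,230.9 × g
Target RCF = 0.6 × 40,230.9 ≈ 24,138.5 × g
Your rotor: r = 30 mm = 3.0 cm
24,138.5 = 1.118 × 10⁻⁵ × 3 × N²
N² = 24,138.5 / (3.354 × 10⁻⁵) = 719,692,904
N ≈ √719,692,904 ≈ 26,827.1

≈ 26850 RPM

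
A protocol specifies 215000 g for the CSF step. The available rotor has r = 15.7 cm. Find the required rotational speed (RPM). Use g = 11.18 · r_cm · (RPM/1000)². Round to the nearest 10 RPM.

≈ 35000 RPM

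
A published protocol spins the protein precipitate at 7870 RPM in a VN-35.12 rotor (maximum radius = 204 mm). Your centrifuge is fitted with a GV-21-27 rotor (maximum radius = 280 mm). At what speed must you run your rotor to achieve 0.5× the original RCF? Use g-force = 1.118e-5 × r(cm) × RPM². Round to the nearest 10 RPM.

Original rotor: r = 204 mm = 20.4 cm
RCF_original = 1.118 × 10⁻⁵ × 20.4 × (7870)² = 1.118 × 10⁻⁵ × 20.4 × 61,936,900 ≈ 14,126.1 × g
Target RCF = 0.5 × 14,126.1 ≈ 7,063.1 × g
Your rotor: r = 280 mm = 28.0 cm
7,063.1 = 1.118 × 10⁻⁵ × 28 × N²
N² = 7,063.1 / (31.304 × 10⁻⁵) = 22,562,931
N ≈ √22,562,931 ≈ 4,750.0

≈ 4750 RPM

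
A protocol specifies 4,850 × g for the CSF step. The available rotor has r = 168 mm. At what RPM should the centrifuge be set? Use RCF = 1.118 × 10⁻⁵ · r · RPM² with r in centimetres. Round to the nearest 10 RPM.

r = 168 mm = 16.8 cm
RCF = 1.118 × 10⁻⁵ × r × N²
4,850 = 1.118 × 10⁻⁵ × 16.8 × N²
N² = 4,850 / (18.7824 × 10⁻⁵) = 25,822,046
N ≈ √25,822,046 ≈ 5,081.5

5080 RPM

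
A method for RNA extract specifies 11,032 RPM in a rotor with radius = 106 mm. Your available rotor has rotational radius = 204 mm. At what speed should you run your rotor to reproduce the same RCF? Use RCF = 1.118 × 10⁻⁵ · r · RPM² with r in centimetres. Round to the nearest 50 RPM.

7950 RPM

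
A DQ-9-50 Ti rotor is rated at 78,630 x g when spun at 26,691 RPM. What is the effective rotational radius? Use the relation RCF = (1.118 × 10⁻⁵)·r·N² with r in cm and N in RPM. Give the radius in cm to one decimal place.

78630 = 1.118 × 10⁻⁵ × r × (26691)²
r = 78630 / (1.118 × 10⁻⁵ × 712,409,481) = 78630 / 7964.738 ≈ 9.872 cm

≈ 9.9 cm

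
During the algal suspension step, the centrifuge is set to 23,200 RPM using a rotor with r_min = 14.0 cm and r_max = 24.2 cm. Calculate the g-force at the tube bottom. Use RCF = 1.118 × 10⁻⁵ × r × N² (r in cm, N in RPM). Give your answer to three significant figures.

Use r_max = 24.2 cm.
RCF = 1.118 × 10⁻⁵ × 24.2 × (23200)² = 1.118 × 10⁻⁵ × 24.2 × 538,240,000 ≈ 145,624.1 × g

146000 x g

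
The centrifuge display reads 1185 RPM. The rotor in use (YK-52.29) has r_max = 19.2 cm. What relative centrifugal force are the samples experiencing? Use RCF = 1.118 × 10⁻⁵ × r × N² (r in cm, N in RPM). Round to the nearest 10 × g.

RCF = 1.118 × 10⁻⁵ × r × N²
RCF = 1.118 × 10⁻⁵ × 19.2 × (1185)² = 1.118 × 10⁻⁵ × 19.2 × 1,404,225 ≈ 301.4 × g

≈ 300 g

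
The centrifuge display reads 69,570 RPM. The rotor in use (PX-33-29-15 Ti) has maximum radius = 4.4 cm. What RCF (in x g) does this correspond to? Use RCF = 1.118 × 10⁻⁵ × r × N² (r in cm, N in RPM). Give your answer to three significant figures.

RCF = 1.118 × 10⁻⁵ × r × N²
RCF = 1.118 × 10⁻⁵ × 4.4 × (69570)² = 1.118 × 10⁻⁵ × 4.4 × 4,839,984,900 ≈ 238,088.5 × g

RCF ≈ 238000 x g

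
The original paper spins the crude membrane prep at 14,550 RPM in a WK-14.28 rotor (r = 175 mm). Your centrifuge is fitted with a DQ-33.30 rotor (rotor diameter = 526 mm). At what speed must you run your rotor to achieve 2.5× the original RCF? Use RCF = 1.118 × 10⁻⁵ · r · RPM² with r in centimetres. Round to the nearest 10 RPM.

Original rotor: r = 175 mm = 17.5 cm
RCF = 1.118 × 10⁻⁵ × r × N²
RCF_original = 1.118 × 10⁻⁵ × 17.5 × (14550)² = 1.118 × 10⁻⁵ × 17.5 × 211,702,500 ≈ 41,419.6 × g
Target RCF = 2.5 × 41,419.6 ≈ 103,549 × g
Your rotor: r = 526 mm / 2 = 263 mm = 26.3 cm
103,549 = 1.118 × 10⁻⁵ × 26.3 × N²
N² = 103,549 / (29.4034 × 10⁻⁵) = 352,166,756
N ≈ √352,166,756 ≈ 18,766.1

18770 RPM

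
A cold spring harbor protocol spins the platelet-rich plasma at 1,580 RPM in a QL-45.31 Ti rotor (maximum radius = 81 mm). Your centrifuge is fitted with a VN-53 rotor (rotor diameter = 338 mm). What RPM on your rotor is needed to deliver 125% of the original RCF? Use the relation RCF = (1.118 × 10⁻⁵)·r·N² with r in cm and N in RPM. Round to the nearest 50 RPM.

≈ 1200 RPM

Original rotor: r = 81 mm = 8.1 cm
RCF = 1.118 × 10⁻⁵ × r × N²
RCF_original = 1.118 × 10⁻⁵ × 8.1 × (1580)² = 1.118 × 10⁻⁵ × 8.1 × 2,496,400 ≈ 226.1 × g
Target RCF = 1.25 × 226.1 ≈ 282.6 × g
Your rotor: r = 338 mm / 2 = 169 mm = 16.9 cm
282.6 = 1.118 × 10⁻⁵ × 16.9 × N²
N² = 282.6 / (18.8942 × 10⁻⁵) = 1,495,697
N ≈ √1,495,697 ≈ 1,223.0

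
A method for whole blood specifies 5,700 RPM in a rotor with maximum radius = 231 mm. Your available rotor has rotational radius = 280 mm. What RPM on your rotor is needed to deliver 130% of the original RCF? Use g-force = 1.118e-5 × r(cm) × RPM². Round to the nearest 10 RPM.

Original rotor: r = 231 mm = 23.1 cm
RCF_original = 1.118 × 10⁻⁵ × 23.1 × (5700)² = 1.118 × 10⁻⁵ × 23.1 × 32,490,000 ≈ 8,390.8 × g
Target RCF = 1.3 × 8,390.8 ≈ 10,908 × g
Your rotor: r = 280 mm = 28.0 cm
10,908 = 1.118 × 10⁻⁵ × 28 × N²
N² = 10,908 / (31.304 × 10⁻⁵) = 34,845,387
N ≈ √34,845,387 ≈ 5,903.0

≈ 5900 RPM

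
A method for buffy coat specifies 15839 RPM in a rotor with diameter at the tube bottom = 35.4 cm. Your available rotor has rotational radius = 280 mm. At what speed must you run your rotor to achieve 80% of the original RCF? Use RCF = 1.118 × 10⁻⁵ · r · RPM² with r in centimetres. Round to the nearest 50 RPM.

11250 RPM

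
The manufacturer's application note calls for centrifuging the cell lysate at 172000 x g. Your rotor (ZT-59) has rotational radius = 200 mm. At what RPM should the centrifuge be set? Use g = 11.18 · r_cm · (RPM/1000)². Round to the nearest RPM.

N ≈ 27735 RPM

r = 200 mm = 20.0 cm
RCF = 11.18 × r × (N/1000)²
172,000 = 11.18 × 20 × (N/1000)²
(N/1000)² = 172,000 / 223.6 = 769.2308
N = 1000 × √769.2308 ≈ 27,735.0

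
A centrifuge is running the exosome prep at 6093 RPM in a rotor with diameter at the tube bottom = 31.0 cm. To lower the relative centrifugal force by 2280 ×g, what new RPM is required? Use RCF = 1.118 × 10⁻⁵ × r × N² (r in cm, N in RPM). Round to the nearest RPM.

N₂ ≈ 4896 RPM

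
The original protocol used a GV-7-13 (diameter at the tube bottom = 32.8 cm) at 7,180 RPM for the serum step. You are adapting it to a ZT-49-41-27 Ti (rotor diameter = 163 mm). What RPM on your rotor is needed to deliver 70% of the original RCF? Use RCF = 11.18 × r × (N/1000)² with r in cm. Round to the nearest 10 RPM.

Original rotor: r = 32.8 / 2 = 16.4 cm
RCF_original = 11.18 × 16.4 × (7.18)² = 11.18 × 16.4 × 51.5524 ≈ 9,452.2 × g
Target RCF = 0.7 × 9,452.2 ≈ 6,616.5 × g
Your rotor: r = 163 mm / 2 = 81.5 mm = 8.15 cm
6,616.5 = 11.18 × 8.15 × (N/1000)²
(N/1000)² = 6,616.5 / 91.117 = 72.61543
N = 1000 × √72.61543 ≈ 8,521.5

8520 RPM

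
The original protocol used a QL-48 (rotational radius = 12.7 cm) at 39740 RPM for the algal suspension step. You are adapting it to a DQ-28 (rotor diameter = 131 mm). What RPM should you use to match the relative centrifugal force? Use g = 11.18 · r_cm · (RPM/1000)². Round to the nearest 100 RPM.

≈ 55300 RPM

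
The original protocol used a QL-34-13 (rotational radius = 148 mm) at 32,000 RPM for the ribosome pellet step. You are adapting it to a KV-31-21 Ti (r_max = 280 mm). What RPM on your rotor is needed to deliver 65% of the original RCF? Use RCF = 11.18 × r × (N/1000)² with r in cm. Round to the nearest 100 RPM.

≈ 18800 RPM

Original rotor: r = 148 mm = 14.8 cm
RCF_original = 11.18 × 14.8 × (32)² = 11.18 × 14.8 × 1,024 ≈ 169,435.1 × g
Target RCF = 0.65 × 169,435.1 ≈ 110,132.8 × g
Your rotor: r = 280 mm = 28.0 cm
110,132.8 = 11.18 × 28 × (N/1000)²
(N/1000)² = 110,132.8 / 313.04 = 351.817
N = 1000 × √351.817 ≈ 18,756.8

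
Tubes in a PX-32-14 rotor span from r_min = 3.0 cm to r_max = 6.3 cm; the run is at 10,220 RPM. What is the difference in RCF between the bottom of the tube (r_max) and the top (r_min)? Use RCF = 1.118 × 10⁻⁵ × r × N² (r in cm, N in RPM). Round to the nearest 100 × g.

ΔRCF = 1.118 × 10⁻⁵ × (r_max − r_min) × N² = 1.118 × 10⁻⁵ × 3.3 × 104,448,400 ≈ 3,853.5

≈ 3900 x g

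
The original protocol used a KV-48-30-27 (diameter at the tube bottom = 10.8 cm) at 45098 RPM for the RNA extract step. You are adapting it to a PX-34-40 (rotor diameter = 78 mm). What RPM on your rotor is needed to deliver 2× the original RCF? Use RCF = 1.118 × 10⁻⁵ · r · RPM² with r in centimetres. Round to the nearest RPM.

Original rotor: r = 10.8 / 2 = 5.4 cm
RCF_original = 1.118 × 10⁻⁵ × 5.4 × (45098)² = 1.118 × 10⁻⁵ × 5.4 × 2,033,829,604 ≈ 122,786.4 × g
Target RCF = 2 × 122,786.4 ≈ 245,572.8 × g
Your rotor: r = 78 mm / 2 = 39 mm = 3.9 cm
245,572.8 = 1.118 × 10⁻⁵ × 3.9 × N²
N² = 245,572.8 / (4.3602 × 10⁻⁵) = 5,632,145,314
N ≈ √5,632,145,314 ≈ 75,047.6

≈ 75048 RPM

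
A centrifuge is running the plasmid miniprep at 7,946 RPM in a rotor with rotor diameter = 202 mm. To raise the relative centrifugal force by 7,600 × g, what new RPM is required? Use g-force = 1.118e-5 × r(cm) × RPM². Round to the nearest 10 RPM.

r = 202 mm / 2 = 101 mm = 10.1 cm
Current RCF = 1.118 × 10⁻⁵ × 10.1 × (7946)² = 1.118 × 10⁻⁵ × 10.1 × 63,138,916 ≈ 7,129.5 × g
Target RCF = 7,129.5 + 7,600 = 14,729.5 × g
N² = 14,729.5 / (11.2918 × 10⁻⁵) = 130,444,216
N ≈ √130,444,216 ≈ 11,421.2

N₂ ≈ 11420 RPM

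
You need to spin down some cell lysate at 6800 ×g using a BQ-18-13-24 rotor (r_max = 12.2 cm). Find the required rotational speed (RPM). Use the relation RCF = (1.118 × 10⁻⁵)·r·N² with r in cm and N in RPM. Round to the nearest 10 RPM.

≈ 7060 RPM

RCF = 1.118 × 10⁻⁵ × r × N²
6,800 = 1.118 × 10⁻⁵ × 12.2 × N²
N² = 6,800 / (13.6396 × 10⁻⁵) = 49,854,834
N ≈ √49,854,834 ≈ 7,060.8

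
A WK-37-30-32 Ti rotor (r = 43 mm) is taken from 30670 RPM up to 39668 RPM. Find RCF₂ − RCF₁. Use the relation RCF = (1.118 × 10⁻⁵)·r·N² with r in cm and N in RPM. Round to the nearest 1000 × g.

30000 g

r = 43 mm = 4.3 cm
RCF₁ = 1.118 × 10⁻⁵ × 4.3 × (30670)² = 1.118 × 10⁻⁵ × 4.3 × 940,648,900 ≈ 45,220.8 × g
RCF₂ = 1.118 × 10⁻⁵ × 4.3 × (39668)² = 1.118 × 10⁻⁵ × 4.3 × 1,573,550,224 ≈ 75,646.9 × g
Increase = 75,646.9 − 45,220.8 = 30,426.1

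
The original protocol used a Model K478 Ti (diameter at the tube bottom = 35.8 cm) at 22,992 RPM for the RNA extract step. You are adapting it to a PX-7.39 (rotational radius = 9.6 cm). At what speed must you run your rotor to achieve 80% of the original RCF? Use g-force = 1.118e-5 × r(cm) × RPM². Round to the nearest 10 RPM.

Original rotor: r = 35.8 / 2 = 17.9 cm
RCF_original = 1.118 × 10⁻⁵ × 17.9 × (22992)² = 1.118 × 10⁻⁵ × 17.9 × 528,632,064 ≈ 105,790.9 × g
Target RCF = 0.8 × 105,790.9 ≈ 84,632.7 × g
84,632.7 = 1.118 × 10⁻⁵ × 9.6 × N²
N² = 84,632.7 / (10.7328 × 10⁻⁵) = 788,542,598
N ≈ √788,542,598 ≈ 28,081.0

28080 RPM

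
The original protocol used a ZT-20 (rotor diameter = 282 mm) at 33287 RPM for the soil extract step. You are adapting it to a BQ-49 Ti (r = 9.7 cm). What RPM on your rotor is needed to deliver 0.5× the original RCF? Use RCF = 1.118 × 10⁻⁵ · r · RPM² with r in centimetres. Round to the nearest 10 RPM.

≈ 28380 RPM

Original rotor: r = 282 mm / 2 = 141 mm = 14.1 cm
RCF_original = 1.118 × 10⁻⁵ × 14.1 × (33287)² = 1.118 × 10⁻⁵ × 14.1 × 1,108,024,369 ≈ 174,666.7 × g
Target RCF = 0.5 × 174,666.7 ≈ 87,333.4 × g
87,333.4 = 1.118 × 10⁻⁵ × 9.7 × N²
N² = 87,333.4 / (10.8446 × 10⁻⁵) = 805,316,932
N ≈ √805,316,932 ≈ 28,378.1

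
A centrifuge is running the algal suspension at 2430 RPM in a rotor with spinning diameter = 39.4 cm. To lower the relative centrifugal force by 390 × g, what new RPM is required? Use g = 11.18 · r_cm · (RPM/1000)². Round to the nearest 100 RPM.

2000 RPM

r = 39.4 / 2 = 19.7 cm
Current RCF = 11.18 × 19.7 × (2.43)² = 11.18 × 19.7 × 5.9049 ≈ 1,300.5 × g
Target RCF = 1,300.5 − 390 = 910.5 × g
(N/1000)² = 910.5 / 220.246 = 4.134014
N = 1000 × √4.134014 ≈ 2,033.2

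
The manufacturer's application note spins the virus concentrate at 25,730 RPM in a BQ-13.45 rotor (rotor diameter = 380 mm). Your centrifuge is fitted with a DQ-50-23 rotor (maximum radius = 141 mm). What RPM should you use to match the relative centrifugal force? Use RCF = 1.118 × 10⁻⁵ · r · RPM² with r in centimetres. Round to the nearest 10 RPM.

Original rotor: r = 380 mm / 2 = 190 mm = 19 cm
RCF = 1.118 × 10⁻⁵ × r × N²
RCF_original = 1.118 × 10⁻⁵ × 19 × (25730)² = 1.118 × 10⁻⁵ × 19 × 662,032,900 ≈ 140,629 × g
Your rotor: r = 141 mm = 14.1 cm
140,629 = 1.118 × 10⁻⁵ × 14.1 × N²
N² = 140,629 / (15.7638 × 10⁻⁵) = 892,100,889
N ≈ √892,100,889 ≈ 29,868.1

29870 RPM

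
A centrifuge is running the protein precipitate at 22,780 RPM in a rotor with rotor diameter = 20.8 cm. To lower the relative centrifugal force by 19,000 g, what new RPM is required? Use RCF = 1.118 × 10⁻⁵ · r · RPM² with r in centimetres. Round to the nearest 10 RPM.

18860 RPM

r = 20.8 / 2 = 10.4 cm
Current RCF = 1.118 × 10⁻⁵ × 10.4 × (22780)² = 1.118 × 10⁻⁵ × 10.4 × 518,928,400 ≈ 60,336.8 × g
Target RCF = 60,336.8 − 19,000 = 41,336.8 × g
N² = 41,336.8 / (11.6272 × 10⁻⁵) = 355,518,096
N ≈ √355,518,096 ≈ 18,855.2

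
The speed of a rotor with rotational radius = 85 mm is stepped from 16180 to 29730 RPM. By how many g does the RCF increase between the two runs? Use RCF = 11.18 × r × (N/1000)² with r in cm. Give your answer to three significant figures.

≈ 59100 g

r = 85 mm = 8.5 cm
RCF₁ = 11.18 × 8.5 × (16.18)² = 11.18 × 8.5 × 261.7924 ≈ 24,878.1 × g
RCF₂ = 11.18 × 8.5 × (29.73)² = 11.18 × 8.5 × 883.8729 ≈ 83,994.4 × g
Increase = 83,994.4 − 24,878.1 = 59,116.3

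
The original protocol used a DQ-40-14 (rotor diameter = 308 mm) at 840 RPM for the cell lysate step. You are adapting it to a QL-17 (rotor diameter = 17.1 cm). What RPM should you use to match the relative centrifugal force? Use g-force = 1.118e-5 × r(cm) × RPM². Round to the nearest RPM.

Original rotor: r = 308 mm / 2 = 154 mm = 15.4 cm
RCF = 1.118 × 10⁻⁵ × r × N²
RCF_original = 1.118 × 10⁻⁵ × 15.4 × (840)² = 1.118 × 10⁻⁵ × 15.4 × 705,600 ≈ 121.5 × g
Your rotor: r = 17.1 / 2 = 8.55 cm
121.5 = 1.118 × 10⁻⁵ × 8.55 × N²
N² = 121.5 / (9.5589 × 10⁻⁵) = 1,271,067
N ≈ √1,271,067 ≈ 1,127.4

1127 RPM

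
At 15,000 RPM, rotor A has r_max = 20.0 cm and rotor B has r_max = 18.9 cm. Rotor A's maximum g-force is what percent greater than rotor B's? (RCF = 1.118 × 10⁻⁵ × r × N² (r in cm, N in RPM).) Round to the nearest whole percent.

6%

At equal RPM, RCF scales linearly with r: ratio = 20.0 / 18.9 = 1.0582.
So rotor A delivers 5.8% more g-force.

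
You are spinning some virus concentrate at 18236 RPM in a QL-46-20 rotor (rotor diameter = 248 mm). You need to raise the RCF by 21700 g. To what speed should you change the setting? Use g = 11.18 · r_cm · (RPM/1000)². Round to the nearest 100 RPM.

22100 RPM

r = 248 mm / 2 = 124 mm = 12.4 cm
Current RCF = 11.18 × 12.4 × (18.236)² = 11.18 × 12.4 × 332.551696 ≈ 46,102.3 × g
Target RCF = 46,102.3 + 21,700 = 67,802.3 × g
(N/1000)² = 67,802.3 / 138.632 = 489.0812
N = 1000 × √489.0812 ≈ 22,115.2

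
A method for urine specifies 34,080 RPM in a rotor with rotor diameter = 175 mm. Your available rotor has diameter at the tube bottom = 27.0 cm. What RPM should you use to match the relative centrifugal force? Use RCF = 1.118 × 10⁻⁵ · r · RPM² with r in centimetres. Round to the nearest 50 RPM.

Original rotor: r = 175 mm / 2 = 87.5 mm = 8.75 cm
RCF_original = 1.118 × 10⁻⁵ × 8.75 × (34080)² = 1.118 × 10⁻⁵ × 8.75 × 1,161,446,400 ≈ 113,618.5 × g
Your rotor: r = 27.0 / 2 = 13.5 cm
113,618.5 = 1.118 × 10⁻⁵ × 13.5 × N²
N² = 113,618.5 / (15.093 × 10⁻⁵) = 752,789,373
N ≈ √752,789,373 ≈ 27,437.0

≈ 27450 RPM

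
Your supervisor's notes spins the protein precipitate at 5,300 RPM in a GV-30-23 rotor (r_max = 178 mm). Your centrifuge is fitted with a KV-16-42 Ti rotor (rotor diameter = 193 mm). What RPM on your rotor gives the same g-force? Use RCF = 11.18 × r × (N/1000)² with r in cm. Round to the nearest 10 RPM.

Original rotor: r = 178 mm = 17.8 cm
RCF_original = 11.18 × 17.8 × (5.3)² = 11.18 × 17.8 × 28.09 ≈ 5,590 × g
Your rotor: r = 193 mm / 2 = 96.5 mm = 9.65 cm
5,590 = 11.18 × 9.65 × (N/1000)²
(N/1000)² = 5,590 / 107.887 = 51.81347
N = 1000 × √51.81347 ≈ 7,198.2

7200 RPM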